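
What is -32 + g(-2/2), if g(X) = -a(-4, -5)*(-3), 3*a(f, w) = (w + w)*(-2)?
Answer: -12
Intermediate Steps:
a(f, w) = -4*w/3 (a(f, w) = ((w + w)*(-2))/3 = ((2*w)*(-2))/3 = (-4*w)/3 = -4*w/3)
g(X) = 20 (g(X) = -(-4/3*(-5))*(-3) = -20*(-3)/3 = -1*(-20) = 20)
-32 + g(-2/2) = -32 + 20 = -12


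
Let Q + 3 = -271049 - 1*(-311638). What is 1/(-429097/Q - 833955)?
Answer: -40586/33847326727 ≈ -1.1991e-6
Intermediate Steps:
Q = 40586 (Q = -3 + (-271049 - 1*(-311638)) = -3 + (-271049 + 311638) = -3 + 40589 = 40586)
1/(-429097/Q - 833955) = 1/(-429097/40586 - 833955) = 1/(-33847326727/40586) = -40586/33847326727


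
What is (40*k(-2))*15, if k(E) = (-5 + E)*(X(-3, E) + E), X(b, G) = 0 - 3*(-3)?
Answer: -29400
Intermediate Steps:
X(b, G) = 9 (X(b, G) = 0 + 9 = 9)
k(E) = (-5 + E)*(9 + E)
(40*k(-2))*15 = (40*(-45 + (-2)² + 4*(-2)))*15 = (40*(-45 + 4 - 8))*15 = (40*(-49))*15 = -1960*15 = -29400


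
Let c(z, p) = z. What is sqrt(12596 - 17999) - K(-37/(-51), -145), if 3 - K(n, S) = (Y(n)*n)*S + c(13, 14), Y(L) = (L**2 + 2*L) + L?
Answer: -36389440/132651 + I*sqrt(5403) ≈ -274.32 + 73.505*I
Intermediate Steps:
Y(L) = L**2 + 3*L
K(n, S) = -10 - S*n**2*(3 + n) (K(n, S) = 3 - (((n*(3 + n))*n)*S + 13) = 3 - ((n**2*(3 + n))*S + 13) = 3 - (S*n**2*(3 + n) + 13) = 3 - (13 + S*n**2*(3 + n)) = 3 + (-13 - S*n**2*(3 + n)) = -10 - S*n**2*(3 + n))
sqrt(12596 - 17999) - K(-37/(-51), -145) = sqrt(12596 - 17999) - (-10 - 1*(-145)*(-37/(-51))**2*(3 - 37/(-51))) = sqrt(-5403) - (-10 - 1*(-145)*(-37*(-1/51))**2*(3 - 37*(-1/51))) = I*sqrt(5403) - (-10 - 1*(-145)*(37/51)**2*(3 + 37/51)) = I*sqrt(5403) - (-10 - 1*(-145)*1369/2601*190/51) = I*sqrt(5403) - (-10 + 37715950/132651) = I*sqrt(5403) - 1*36389440/132651 = I*sqrt(5403) - 36389440/132651 = -36389440/132651 + I*sqrt(5403)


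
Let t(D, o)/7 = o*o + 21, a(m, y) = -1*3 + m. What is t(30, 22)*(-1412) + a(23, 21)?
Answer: -4991400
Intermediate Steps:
a(m, y) = -3 + m
t(D, o) = 147 + 7*o**2 (t(D, o) = 7*(o*o + 21) = 7*(o**2 + 21) = 7*(21 + o**2) = 147 + 7*o**2)
t(30, 22)*(-1412) + a(23, 21) = (147 + 7*22**2)*(-1412) + (-3 + 23) = (147 + 7*484)*(-1412) + 20 = (147 + 3388)*(-1412) + 20 = 3535*(-1412) + 20 = -4991420 + 20 = -4991400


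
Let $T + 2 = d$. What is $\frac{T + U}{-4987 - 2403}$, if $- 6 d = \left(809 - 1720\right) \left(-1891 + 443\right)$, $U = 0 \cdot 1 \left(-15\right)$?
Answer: $\frac{65957}{2217} \approx 29.751$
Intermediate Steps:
$U = 0$ ($U = 0 \left(-15\right) = 0$)
$d = - \frac{659564}{3}$ ($d = - \frac{\left(809 - 1720\right) \left(-1891 + 443\right)}{6} = - \frac{\left(-911\right) \left(-1448\right)}{6} = \left(- \frac{1}{6}\right) 1319128 = - \frac{659564}{3} \approx -2.1985 \cdot 10^{5}$)
$T = - \frac{659570}{3}$ ($T = -2 - \frac{659564}{3} = - \frac{659570}{3} \approx -2.1986 \cdot 10^{5}$)
$\frac{T + U}{-4987 - 2403} = \frac{- \frac{659570}{3} + 0}{-4987 - 2403} = - \frac{659570}{3 \left(-7390\right)} = \left(- \frac{659570}{3}\right) \left(- \frac{1}{7390}\right) = \frac{65957}{2217}$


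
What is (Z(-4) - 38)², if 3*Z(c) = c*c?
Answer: 9604/9 ≈ 1067.1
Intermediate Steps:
Z(c) = c²/3 (Z(c) = (c*c)/3 = c²/3)
(Z(-4) - 38)² = ((⅓)*(-4)² - 38)² = ((⅓)*16 - 38)² = (16/3 - 38)² = (-98/3)² = 9604/9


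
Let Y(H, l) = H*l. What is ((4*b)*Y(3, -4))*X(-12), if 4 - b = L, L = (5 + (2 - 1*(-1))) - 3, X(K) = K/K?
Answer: 48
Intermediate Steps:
X(K) = 1
L = 5 (L = (5 + (2 + 1)) - 3 = (5 + 3) - 3 = 8 - 3 = 5)
b = -1 (b = 4 - 1*5 = 4 - 5 = -1)
((4*b)*Y(3, -4))*X(-12) = ((4*(-1))*(3*(-4)))*1 = -4*(-12)*1 = 48*1 = 48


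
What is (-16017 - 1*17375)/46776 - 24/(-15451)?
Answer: -64352146/90341997 ≈ -0.71232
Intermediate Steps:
(-16017 - 1*17375)/46776 - 24/(-15451) = (-16017 - 17375)*(1/46776) - 24*(-1/15451) = -33392*1/46776 + 24/15451 = -4174/5847 + 24/15451 = -64352146/90341997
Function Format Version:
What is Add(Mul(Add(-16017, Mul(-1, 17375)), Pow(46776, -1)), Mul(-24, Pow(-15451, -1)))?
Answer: Rational(-64352146, 90341997) ≈ -0.71232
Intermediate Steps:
Add(Mul(Add(-16017, Mul(-1, 17375)), Pow(46776, -1)), Mul(-24, Pow(-15451, -1))) = Add(Mul(Add(-16017, -17375), Rational(1, 46776)), Mul(-24, Rational(-1, 15451))) = Add(Mul(-33392, Rational(1, 46776)), Rational(24, 15451)) = Add(Rational(-4174, 5847), Rational(24, 15451)) = Rational(-64352146, 90341997)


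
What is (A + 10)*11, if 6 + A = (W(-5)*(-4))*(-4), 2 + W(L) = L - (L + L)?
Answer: 572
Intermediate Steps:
W(L) = -2 - L (W(L) = -2 + (L - (L + L)) = -2 + (L - 2*L) = -2 - L)
A = 42 (A = -6 + ((-2 - 1*(-5))*(-4))*(-4) = -6 + ((-2 + 5)*(-4))*(-4) = -6 + (3*(-4))*(-4) = -6 - 12*(-4) = -6 + 48 = 42)
(A + 10)*11 = (42 + 10)*11 = 52*11 = 572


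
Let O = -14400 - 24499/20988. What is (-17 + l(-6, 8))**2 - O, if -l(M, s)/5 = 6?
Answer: 348614191/20988 ≈ 16610.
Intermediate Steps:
l(M, s) = -30 (l(M, s) = -5*6 = -30)
O = -302251699/20988 (O = -14400 - 24499/20988 = -302251699/20988 ≈ -14401.)
(-17 + l(-6, 8))**2 - O = (-17 - 30)**2 - 1*(-302251699/20988) = (-47)**2 + 302251699/20988 = 2209 + 302251699/20988 = 348614191/20988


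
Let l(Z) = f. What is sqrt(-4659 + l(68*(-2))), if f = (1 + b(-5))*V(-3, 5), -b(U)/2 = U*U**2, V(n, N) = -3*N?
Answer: 18*I*sqrt(26) ≈ 91.782*I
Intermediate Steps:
b(U) = -2*U**3 (b(U) = -2*U*U**2 = -2*U**3)
f = -3765 (f = (1 - 2*(-5)**3)*(-3*5) = (1 - 2*(-125))*(-15) = (1 + 250)*(-15) = 251*(-15) = -3765)
l(Z) = -3765
sqrt(-4659 + l(68*(-2))) = sqrt(-4659 - 3765) = sqrt(-8424) = 18*I*sqrt(26)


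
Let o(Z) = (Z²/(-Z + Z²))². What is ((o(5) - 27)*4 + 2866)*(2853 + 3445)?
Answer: 34818493/2 ≈ 1.7409e+7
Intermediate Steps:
o(Z) = Z⁴/(Z² - Z)² (o(Z) = (Z²/(Z² - Z))² = Z⁴/(Z² - Z)²)
((o(5) - 27)*4 + 2866)*(2853 + 3445) = ((5²/(-1 + 5)² - 27)*4 + 2866)*(2853 + 3445) = ((25/4² - 27)*4 + 2866)*6298 = ((25*(1/16) - 27)*4 + 2866)*6298 = ((25/16 - 27)*4 + 2866)*6298 = (-407/16*4 + 2866)*6298 = (-407/4 + 2866)*6298 = (11057/4)*6298 = 34818493/2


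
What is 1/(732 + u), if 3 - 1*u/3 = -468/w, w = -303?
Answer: 101/74373 ≈ 0.0013580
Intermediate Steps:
u = 441/101 (u = 9 - (-1404)/(-303) = 9 - (-1404)*(-1)/303 = 9 - 3*156/101 = 9 - 468/101 = 441/101 ≈ 4.3663)
1/(732 + u) = 1/(732 + 441/101) = 1/(74373/101) = 101/74373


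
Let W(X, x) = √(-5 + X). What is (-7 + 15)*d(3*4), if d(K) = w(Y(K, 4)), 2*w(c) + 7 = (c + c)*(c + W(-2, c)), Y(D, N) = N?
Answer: 100 + 32*I*√7 ≈ 100.0 + 84.664*I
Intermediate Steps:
w(c) = -7/2 + c*(c + I*√7) (w(c) = -7/2 + ((c + c)*(c + √(-5 - 2)))/2 = -7/2 + ((2*c)*(c + √(-7)))/2 = -7/2 + ((2*c)*(c + I*√7))/2 = -7/2 + (2*c*(c + I*√7))/2 = -7/2 + c*(c + I*√7))
d(K) = 25/2 + 4*I*√7 (d(K) = -7/2 + 4² + I*4*√7 = -7/2 + 16 + 4*I*√7 = 25/2 + 4*I*√7)
(-7 + 15)*d(3*4) = (-7 + 15)*(25/2 + 4*I*√7) = 8*(25/2 + 4*I*√7) = 100 + 32*I*√7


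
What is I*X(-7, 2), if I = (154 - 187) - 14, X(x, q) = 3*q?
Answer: -282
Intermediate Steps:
I = -47 (I = -33 - 14 = -47)
I*X(-7, 2) = -141*2 = -47*6 = -282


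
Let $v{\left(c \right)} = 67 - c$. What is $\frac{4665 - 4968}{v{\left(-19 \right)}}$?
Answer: $- \frac{303}{86} \approx -3.5233$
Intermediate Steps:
$\frac{4665 - 4968}{v{\left(-19 \right)}} = \frac{4665 - 4968}{67 - -19} = - \frac{303}{67 + 19} = - \frac{303}{86}$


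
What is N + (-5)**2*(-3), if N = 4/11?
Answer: -821/11 ≈ -74.636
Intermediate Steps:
N = 4/11 (N = 4*(1/11) = 4/11 ≈ 0.36364)
N + (-5)**2*(-3) = 4/11 + (-5)**2*(-3) = 4/11 + 25*(-3) = 4/11 - 75 = -821/11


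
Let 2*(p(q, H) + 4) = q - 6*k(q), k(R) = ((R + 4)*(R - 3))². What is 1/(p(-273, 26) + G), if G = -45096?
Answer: -2/33073119689 ≈ -6.0472e-11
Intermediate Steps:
k(R) = (-3 + R)²*(4 + R)² (k(R) = ((4 + R)*(-3 + R))² = ((-3 + R)*(4 + R))² = (-3 + R)²*(4 + R)²)
p(q, H) = -4 + q/2 - 3*(-3 + q)²*(4 + q)² (p(q, H) = -4 + (q - 6*(-3 + q)²*(4 + q)²)/2 = -4 + (q/2 - 3*(-3 + q)²*(4 + q)²) = -4 + q/2 - 3*(-3 + q)²*(4 + q)²)
1/(p(-273, 26) + G) = 1/((-4 + (½)*(-273) - 3*(-3 - 273)²*(4 - 273)²) - 45096) = 1/((-4 - 273/2 - 3*(-276)²*(-269)²) - 45096) = 1/((-4 - 273/2 - 3*76176*72361) - 45096) = 1/((-4 - 273/2 - 16536514608) - 45096) = 1/(-33073029497/2 - 45096) = 1/(-33073119689/2) = -2/33073119689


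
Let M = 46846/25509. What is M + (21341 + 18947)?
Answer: 1027753438/25509 ≈ 40290.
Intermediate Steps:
M = 46846/25509 (M = 46846*(1/25509) = 46846/25509 ≈ 1.8365)
M + (21341 + 18947) = 46846/25509 + (21341 + 18947) = 46846/25509 + 40288 = 1027753438/25509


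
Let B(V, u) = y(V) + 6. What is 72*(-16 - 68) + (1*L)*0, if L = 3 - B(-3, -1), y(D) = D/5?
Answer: -6048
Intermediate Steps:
y(D) = D/5 (y(D) = D*(⅕) = D/5)
B(V, u) = 6 + V/5 (B(V, u) = V/5 + 6 = 6 + V/5)
L = -12/5 (L = 3 - (6 + (⅕)*(-3)) = 3 - (6 - ⅗) = 3 - 1*27/5 = 3 - 27/5 = -12/5 ≈ -2.4000)
72*(-16 - 68) + (1*L)*0 = 72*(-16 - 68) + (1*(-12/5))*0 = 72*(-84) - 12/5*0 = -6048 + 0 = -6048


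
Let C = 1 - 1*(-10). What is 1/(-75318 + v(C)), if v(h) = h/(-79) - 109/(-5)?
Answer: -395/29742054 ≈ -1.3281e-5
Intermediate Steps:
C = 11 (C = 1 + 10 = 11)
v(h) = 109/5 - h/79 (v(h) = h*(-1/79) - 109*(-1/5) = -h/79 + 109/5 = 109/5 - h/79)
1/(-75318 + v(C)) = 1/(-75318 + (109/5 - 1/79*11)) = 1/(-75318 + (109/5 - 11/79)) = 1/(-75318 + 8556/395) = 1/(-29742054/395) = -395/29742054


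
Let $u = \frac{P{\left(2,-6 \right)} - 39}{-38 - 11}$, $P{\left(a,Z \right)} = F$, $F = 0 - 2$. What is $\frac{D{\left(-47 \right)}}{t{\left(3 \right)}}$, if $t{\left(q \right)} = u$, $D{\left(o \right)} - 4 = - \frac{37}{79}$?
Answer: $\frac{13671}{3239} \approx 4.2207$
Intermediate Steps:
$F = -2$
$D{\left(o \right)} = \frac{279}{79}$ ($D{\left(o \right)} = 4 - \frac{37}{79} = \frac{279}{79}$)
$P{\left(a,Z \right)} = -2$
$u = \frac{41}{49}$ ($u = \frac{-2 - 39}{-38 - 11} = - \frac{41}{-49} = \left(-41\right) \left(- \frac{1}{49}\right) = \frac{41}{49} \approx 0.83673$)
$t{\left(q \right)} = \frac{41}{49}$
$\frac{D{\left(-47 \right)}}{t{\left(3 \right)}} = \frac{279}{79 \cdot \frac{41}{49}} = \frac{279}{79} \cdot \frac{49}{41} = \frac{13671}{3239}$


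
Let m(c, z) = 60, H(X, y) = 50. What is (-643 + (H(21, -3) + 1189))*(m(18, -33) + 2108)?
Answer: 1292128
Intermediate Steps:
(-643 + (H(21, -3) + 1189))*(m(18, -33) + 2108) = (-643 + (50 + 1189))*(60 + 2108) = (-643 + 1239)*2168 = 596*2168 = 1292128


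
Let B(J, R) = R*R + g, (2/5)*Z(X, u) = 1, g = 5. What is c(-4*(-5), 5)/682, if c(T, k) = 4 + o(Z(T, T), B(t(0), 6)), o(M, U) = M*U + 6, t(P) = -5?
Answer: 225/1364 ≈ 0.16496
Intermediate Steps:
Z(X, u) = 5/2 (Z(X, u) = (5/2)*1 = 5/2)
B(J, R) = 5 + R² (B(J, R) = R*R + 5 = R² + 5 = 5 + R²)
o(M, U) = 6 + M*U
c(T, k) = 225/2 (c(T, k) = 4 + (6 + 5*(5 + 6²)/2) = 4 + (6 + 5*(5 + 36)/2) = 4 + (6 + (5/2)*41) = 4 + (6 + 205/2) = 4 + 217/2 = 225/2)
c(-4*(-5), 5)/682 = (225/2)/682 = (225/2)*(1/682) = 225/1364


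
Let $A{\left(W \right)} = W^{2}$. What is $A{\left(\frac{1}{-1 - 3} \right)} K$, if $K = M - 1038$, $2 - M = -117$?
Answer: $- \frac{919}{16} \approx -57.438$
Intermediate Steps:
$M = 119$ ($M = 2 - -117 = 2 + 117 = 119$)
$K = -919$ ($K = 119 - 1038 = -919$)
$A{\left(\frac{1}{-1 - 3} \right)} K = \left(\frac{1}{-1 - 3}\right)^{2} \left(-919\right) = \left(\frac{1}{-4}\right)^{2} \left(-919\right) = \left(- \frac{1}{4}\right)^{2} \left(-919\right) = \frac{1}{16} \left(-919\right) = - \frac{919}{16}$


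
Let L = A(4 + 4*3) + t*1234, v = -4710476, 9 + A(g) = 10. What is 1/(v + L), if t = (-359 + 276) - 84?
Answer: -1/4916553 ≈ -2.0339e-7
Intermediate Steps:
A(g) = 1 (A(g) = -9 + 10 = 1)
t = -167 (t = -83 - 84 = -167)
L = -206077 (L = 1 - 167*1234 = 1 - 206078 = -206077)
1/(v + L) = 1/(-4710476 - 206077) = 1/(-4916553) = -1/4916553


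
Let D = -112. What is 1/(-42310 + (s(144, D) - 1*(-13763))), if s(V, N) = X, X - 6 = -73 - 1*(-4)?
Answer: -1/28610 ≈ -3.4953e-5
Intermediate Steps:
X = -63 (X = 6 + (-73 - 1*(-4)) = 6 + (-73 + 4) = 6 - 69 = -63)
s(V, N) = -63
1/(-42310 + (s(144, D) - 1*(-13763))) = 1/(-42310 + (-63 - 1*(-13763))) = 1/(-42310 + (-63 + 13763)) = 1/(-42310 + 13700) = 1/(-28610) = -1/28610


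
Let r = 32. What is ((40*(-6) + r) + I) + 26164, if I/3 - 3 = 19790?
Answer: 85335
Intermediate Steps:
I = 59379 (I = 9 + 3*19790 = 9 + 59370 = 59379)
((40*(-6) + r) + I) + 26164 = ((40*(-6) + 32) + 59379) + 26164 = ((-240 + 32) + 59379) + 26164 = (-208 + 59379) + 26164 = 59171 + 26164 = 85335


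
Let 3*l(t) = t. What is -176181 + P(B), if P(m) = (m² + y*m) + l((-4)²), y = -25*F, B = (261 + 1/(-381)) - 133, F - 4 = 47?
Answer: -46885405085/145161 ≈ -3.2299e+5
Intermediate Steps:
F = 51 (F = 4 + 47 = 51)
B = 48767/381 (B = (261 - 1/381) - 133 = 99440/381 - 133 = 48767/381 ≈ 128.00)
l(t) = t/3
y = -1275 (y = -25*51 = -1275)
P(m) = 16/3 + m² - 1275*m (P(m) = (m² - 1275*m) + (⅓)*(-4)² = (m² - 1275*m) + (⅓)*16 = (m² - 1275*m) + 16/3 = 16/3 + m² - 1275*m)
-176181 + P(B) = -176181 + (16/3 + (48767/381)² - 1275*48767/381) = -176181 + (16/3 + 2378220289/145161 - 20725975/127) = -176181 - 21310794944/145161 = -46885405085/145161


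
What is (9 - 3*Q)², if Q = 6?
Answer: 81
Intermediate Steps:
(9 - 3*Q)² = (9 - 3*6)² = (9 - 18)² = (-9)² = 81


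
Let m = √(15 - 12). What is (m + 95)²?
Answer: (95 + √3)² ≈ 9357.1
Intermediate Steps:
m = √3 ≈ 1.7320
(m + 95)² = (√3 + 95)² = (95 + √3)²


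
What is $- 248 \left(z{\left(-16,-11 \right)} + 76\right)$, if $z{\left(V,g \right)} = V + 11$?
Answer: $-17608$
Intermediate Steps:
$z{\left(V,g \right)} = 11 + V$
$- 248 \left(z{\left(-16,-11 \right)} + 76\right) = - 248 \left(\left(11 - 16\right) + 76\right) = - 248 \left(-5 + 76\right) = \left(-248\right) 71 = -17608$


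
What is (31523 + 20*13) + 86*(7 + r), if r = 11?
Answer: 33331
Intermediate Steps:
(31523 + 20*13) + 86*(7 + r) = (31523 + 20*13) + 86*(7 + 11) = (31523 + 260) + 86*18 = 31783 + 1548 = 33331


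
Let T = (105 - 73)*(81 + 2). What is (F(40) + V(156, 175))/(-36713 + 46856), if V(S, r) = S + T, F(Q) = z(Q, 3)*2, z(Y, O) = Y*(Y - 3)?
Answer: 1924/3381 ≈ 0.56906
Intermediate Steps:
z(Y, O) = Y*(-3 + Y)
T = 2656 (T = 32*83 = 2656)
F(Q) = 2*Q*(-3 + Q) (F(Q) = (Q*(-3 + Q))*2 = 2*Q*(-3 + Q))
V(S, r) = 2656 + S (V(S, r) = S + 2656 = 2656 + S)
(F(40) + V(156, 175))/(-36713 + 46856) = (2*40*(-3 + 40) + (2656 + 156))/(-36713 + 46856) = (2*40*37 + 2812)/10143 = (2960 + 2812)*(1/10143) = 5772*(1/10143) = 1924/3381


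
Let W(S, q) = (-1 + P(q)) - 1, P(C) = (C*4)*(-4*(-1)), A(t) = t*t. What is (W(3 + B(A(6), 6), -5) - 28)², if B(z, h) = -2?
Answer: 12100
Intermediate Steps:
A(t) = t²
P(C) = 16*C (P(C) = (4*C)*4 = 16*C)
W(S, q) = -2 + 16*q (W(S, q) = (-1 + 16*q) - 1 = -2 + 16*q)
(W(3 + B(A(6), 6), -5) - 28)² = ((-2 + 16*(-5)) - 28)² = ((-2 - 80) - 28)² = (-82 - 28)² = (-110)² = 12100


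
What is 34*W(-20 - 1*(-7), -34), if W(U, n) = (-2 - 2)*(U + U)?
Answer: 3536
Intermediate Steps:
W(U, n) = -8*U
34*W(-20 - 1*(-7), -34) = 34*(-8*(-20 - 1*(-7))) = 34*(-8*(-20 + 7)) = 34*(-8*(-13)) = 34*104 = 3536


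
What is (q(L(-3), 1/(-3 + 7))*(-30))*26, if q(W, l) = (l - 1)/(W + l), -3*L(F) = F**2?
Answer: -2340/11 ≈ -212.73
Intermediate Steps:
L(F) = -F**2/3
q(W, l) = (-1 + l)/(W + l)
(q(L(-3), 1/(-3 + 7))*(-30))*26 = (((-1 + 1/(-3 + 7))/(-1/3*(-3)**2 + 1/(-3 + 7)))*(-30))*26 = (((-1 + 1/4)/(-1/3*9 + 1/4))*(-30))*26 = (((-1 + 1/4)/(-3 + 1/4))*(-30))*26 = ((-3/4/(-11/4))*(-30))*26 = (-4/11*(-3/4)*(-30))*26 = ((3/11)*(-30))*26 = -90/11*26 = -2340/11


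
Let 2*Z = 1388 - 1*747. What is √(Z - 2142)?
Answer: I*√7286/2 ≈ 42.679*I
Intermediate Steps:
Z = 641/2 (Z = (1388 - 1*747)/2 = (1388 - 747)/2 = (½)*641 = 641/2 ≈ 320.50)
√(Z - 2142) = √(641/2 - 2142) = √(-3643/2) = I*√7286/2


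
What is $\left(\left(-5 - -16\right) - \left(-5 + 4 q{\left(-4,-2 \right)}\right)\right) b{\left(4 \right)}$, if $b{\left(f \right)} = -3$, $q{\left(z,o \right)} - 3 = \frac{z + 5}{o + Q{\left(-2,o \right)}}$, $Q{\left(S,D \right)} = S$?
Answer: $-15$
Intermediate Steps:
$q{\left(z,o \right)} = 3 + \frac{5 + z}{-2 + o}$ ($q{\left(z,o \right)} = 3 + \frac{z + 5}{o - 2} = 3 + \frac{5 + z}{-2 + o}$)
$\left(\left(-5 - -16\right) - \left(-5 + 4 q{\left(-4,-2 \right)}\right)\right) b{\left(4 \right)} = \left(\left(-5 - -16\right) + \left(- 4 \frac{-1 - 4 + 3 \left(-2\right)}{-2 - 2} + 5\right)\right) \left(-3\right) = \left(\left(-5 + 16\right) + \left(- 4 \frac{-1 - 4 - 6}{-4} + 5\right)\right) \left(-3\right) = \left(11 + \left(- 4 \left(\left(- \frac{1}{4}\right) \left(-11\right)\right) + 5\right)\right) \left(-3\right) = \left(11 + \left(\left(-4\right) \frac{11}{4} + 5\right)\right) \left(-3\right) = \left(11 + \left(-11 + 5\right)\right) \left(-3\right) = \left(11 - 6\right) \left(-3\right) = 5 \left(-3\right) = -15$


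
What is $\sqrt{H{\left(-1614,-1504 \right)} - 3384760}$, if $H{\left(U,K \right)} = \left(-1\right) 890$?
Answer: $5 i \sqrt{135426} \approx 1840.0 i$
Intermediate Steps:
$H{\left(U,K \right)} = -890$
$\sqrt{H{\left(-1614,-1504 \right)} - 3384760} = \sqrt{-890 - 3384760} = \sqrt{-3385650} = 5 i \sqrt{135426}$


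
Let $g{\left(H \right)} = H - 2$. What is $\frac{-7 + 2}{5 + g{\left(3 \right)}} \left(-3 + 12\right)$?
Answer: $- \frac{15}{2} \approx -7.5$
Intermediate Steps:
$g{\left(H \right)} = -2 + H$ ($g{\left(H \right)} = H - 2 = -2 + H$)
$\frac{-7 + 2}{5 + g{\left(3 \right)}} \left(-3 + 12\right) = \frac{-7 + 2}{5 + \left(-2 + 3\right)} \left(-3 + 12\right) = - \frac{5}{5 + 1} \cdot 9 = - \frac{5}{6} \cdot 9 = \left(-5\right) \frac{1}{6} \cdot 9 = \left(- \frac{5}{6}\right) 9 = - \frac{15}{2}$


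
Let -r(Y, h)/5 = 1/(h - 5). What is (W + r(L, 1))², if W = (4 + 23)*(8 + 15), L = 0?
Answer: 6195121/16 ≈ 3.8720e+5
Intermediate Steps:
r(Y, h) = -5/(-5 + h) (r(Y, h) = -5/(h - 5) = -5/(-5 + h))
W = 621 (W = 27*23 = 621)
(W + r(L, 1))² = (621 - 5/(-5 + 1))² = (621 - 5/(-4))² = (621 - 5*(-¼))² = (621 + 5/4)² = (2489/4)² = 6195121/16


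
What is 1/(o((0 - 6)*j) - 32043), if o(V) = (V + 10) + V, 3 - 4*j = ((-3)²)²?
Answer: -1/31799 ≈ -3.1448e-5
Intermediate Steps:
j = -39/2 (j = ¾ - ((-3)²)²/4 = ¾ - ¼*9² = ¾ - ¼*81 = ¾ - 81/4 = -39/2 ≈ -19.500)
o(V) = 10 + 2*V (o(V) = (10 + V) + V = 10 + 2*V)
1/(o((0 - 6)*j) - 32043) = 1/((10 + 2*((0 - 6)*(-39/2))) - 32043) = 1/((10 + 2*(-6*(-39/2))) - 32043) = 1/((10 + 2*117) - 32043) = 1/((10 + 234) - 32043) = 1/(244 - 32043) = 1/(-31799) = -1/31799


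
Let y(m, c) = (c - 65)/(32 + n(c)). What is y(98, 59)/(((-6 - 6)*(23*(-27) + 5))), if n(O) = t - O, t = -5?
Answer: 1/39424 ≈ 2.5365e-5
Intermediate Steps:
n(O) = -5 - O
y(m, c) = (-65 + c)/(27 - c) (y(m, c) = (c - 65)/(32 + (-5 - c)) = (-65 + c)/(27 - c))
y(98, 59)/(((-6 - 6)*(23*(-27) + 5))) = ((65 - 1*59)/(-27 + 59))/(((-6 - 6)*(23*(-27) + 5))) = ((65 - 59)/32)/((-12*(-621 + 5))) = ((1/32)*6)/((-12*(-616))) = (3/16)/7392 = (3/16)*(1/7392) = 1/39424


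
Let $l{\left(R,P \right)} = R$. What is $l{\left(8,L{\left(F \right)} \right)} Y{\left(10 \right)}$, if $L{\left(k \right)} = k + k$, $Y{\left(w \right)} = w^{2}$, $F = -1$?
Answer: $800$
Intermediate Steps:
$L{\left(k \right)} = 2 k$
$l{\left(8,L{\left(F \right)} \right)} Y{\left(10 \right)} = 8 \cdot 10^{2} = 8 \cdot 100 = 800$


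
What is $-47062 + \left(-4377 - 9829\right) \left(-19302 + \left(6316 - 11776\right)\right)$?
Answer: $351721910$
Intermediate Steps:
$-47062 + \left(-4377 - 9829\right) \left(-19302 + \left(6316 - 11776\right)\right) = -47062 - 14206 \left(-19302 + \left(6316 - 11776\right)\right) = -47062 - 14206 \left(-19302 - 5460\right) = -47062 - -351768972 = -47062 + 351768972 = 351721910$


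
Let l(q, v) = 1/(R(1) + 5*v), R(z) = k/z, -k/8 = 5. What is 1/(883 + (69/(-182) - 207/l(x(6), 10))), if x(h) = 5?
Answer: -182/216103 ≈ -0.00084219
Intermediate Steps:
k = -40 (k = -8*5 = -40)
R(z) = -40/z
l(q, v) = 1/(-40 + 5*v) (l(q, v) = 1/(-40/1 + 5*v) = 1/(-40*1 + 5*v) = 1/(-40 + 5*v))
1/(883 + (69/(-182) - 207/l(x(6), 10))) = 1/(883 + (69/(-182) - 207/(1/(5*(-8 + 10))))) = 1/(883 + (69*(-1/182) - 207/((⅕)/2))) = 1/(883 + (-69/182 - 207/((⅕)*(½)))) = 1/(883 + (-69/182 - 207/⅒)) = 1/(883 + (-69/182 - 207*10)) = 1/(883 + (-69/182 - 2070)) = 1/(883 - 376809/182) = 1/(-216103/182) = -182/216103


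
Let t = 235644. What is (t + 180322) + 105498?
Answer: 521464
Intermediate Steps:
(t + 180322) + 105498 = (235644 + 180322) + 105498 = 415966 + 105498 = 521464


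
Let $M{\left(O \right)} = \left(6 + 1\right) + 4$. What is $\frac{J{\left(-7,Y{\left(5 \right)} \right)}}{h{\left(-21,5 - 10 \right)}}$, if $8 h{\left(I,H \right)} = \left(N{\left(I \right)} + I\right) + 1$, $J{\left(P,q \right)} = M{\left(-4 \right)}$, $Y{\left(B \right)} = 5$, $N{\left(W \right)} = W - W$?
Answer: $- \frac{22}{5} \approx -4.4$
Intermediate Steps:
$N{\left(W \right)} = 0$
$M{\left(O \right)} = 11$ ($M{\left(O \right)} = 7 + 4 = 11$)
$J{\left(P,q \right)} = 11$
$h{\left(I,H \right)} = \frac{1}{8} + \frac{I}{8}$ ($h{\left(I,H \right)} = \frac{\left(0 + I\right) + 1}{8} = \frac{I + 1}{8} = \frac{1 + I}{8} = \frac{1}{8} + \frac{I}{8}$)
$\frac{J{\left(-7,Y{\left(5 \right)} \right)}}{h{\left(-21,5 - 10 \right)}} = \frac{11}{\frac{1}{8} + \frac{1}{8} \left(-21\right)} = \frac{11}{\frac{1}{8} - \frac{21}{8}} = \frac{11}{- \frac{5}{2}} = 11 \left(- \frac{2}{5}\right) = - \frac{22}{5}$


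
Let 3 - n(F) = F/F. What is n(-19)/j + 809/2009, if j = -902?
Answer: 8850/22099 ≈ 0.40047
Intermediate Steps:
n(F) = 2 (n(F) = 3 - F/F = 3 - 1*1 = 3 - 1 = 2)
n(-19)/j + 809/2009 = 2/(-902) + 809/2009 = 2*(-1/902) + 809*(1/2009) = -1/451 + 809/2009 = 8850/22099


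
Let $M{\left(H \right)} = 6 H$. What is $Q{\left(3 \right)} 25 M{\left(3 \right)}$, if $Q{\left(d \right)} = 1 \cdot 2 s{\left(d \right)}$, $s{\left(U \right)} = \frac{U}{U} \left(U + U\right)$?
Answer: $5400$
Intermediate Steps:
$s{\left(U \right)} = 2 U$ ($s{\left(U \right)} = 1 \cdot 2 U = 2 U$)
$Q{\left(d \right)} = 4 d$ ($Q{\left(d \right)} = 1 \cdot 2 \cdot 2 d = 2 \cdot 2 d = 4 d$)
$Q{\left(3 \right)} 25 M{\left(3 \right)} = 4 \cdot 3 \cdot 25 \cdot 6 \cdot 3 = 12 \cdot 25 \cdot 18 = 300 \cdot 18 = 5400$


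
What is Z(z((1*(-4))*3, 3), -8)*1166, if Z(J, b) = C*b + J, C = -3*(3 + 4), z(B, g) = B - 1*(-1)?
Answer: 183062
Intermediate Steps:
z(B, g) = 1 + B (z(B, g) = B + 1 = 1 + B)
C = -21 (C = -3*7 = -21)
Z(J, b) = J - 21*b (Z(J, b) = -21*b + J = J - 21*b)
Z(z((1*(-4))*3, 3), -8)*1166 = ((1 + (1*(-4))*3) - 21*(-8))*1166 = ((1 - 4*3) + 168)*1166 = ((1 - 12) + 168)*1166 = (-11 + 168)*1166 = 157*1166 = 183062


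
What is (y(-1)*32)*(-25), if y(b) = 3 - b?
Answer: -3200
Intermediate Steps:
(y(-1)*32)*(-25) = ((3 - 1*(-1))*32)*(-25) = ((3 + 1)*32)*(-25) = (4*32)*(-25) = 128*(-25) = -3200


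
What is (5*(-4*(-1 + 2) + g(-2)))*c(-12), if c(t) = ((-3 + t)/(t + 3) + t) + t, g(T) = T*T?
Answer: 0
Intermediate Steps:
g(T) = T²
c(t) = 2*t + (-3 + t)/(3 + t) (c(t) = ((-3 + t)/(3 + t) + t) + t = (t + (-3 + t)/(3 + t)) + t = 2*t + (-3 + t)/(3 + t))
(5*(-4*(-1 + 2) + g(-2)))*c(-12) = (5*(-4*(-1 + 2) + (-2)²))*((-3 + 2*(-12)² + 7*(-12))/(3 - 12)) = (5*(-4*1 + 4))*((-3 + 2*144 - 84)/(-9)) = (5*(-4 + 4))*(-(-3 + 288 - 84)/9) = (5*0)*(-⅑*201) = 0*(-67/3) = 0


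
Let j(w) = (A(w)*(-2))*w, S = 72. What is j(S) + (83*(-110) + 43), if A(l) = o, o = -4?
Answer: -8511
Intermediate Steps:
A(l) = -4
j(w) = 8*w (j(w) = (-4*(-2))*w = 8*w)
j(S) + (83*(-110) + 43) = 8*72 + (83*(-110) + 43) = 576 + (-9130 + 43) = 576 - 9087 = -8511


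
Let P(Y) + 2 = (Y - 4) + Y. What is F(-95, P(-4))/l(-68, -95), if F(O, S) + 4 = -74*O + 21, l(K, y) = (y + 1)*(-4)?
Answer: 7047/376 ≈ 18.742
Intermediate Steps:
P(Y) = -6 + 2*Y (P(Y) = -2 + ((Y - 4) + Y) = -2 + ((-4 + Y) + Y) = -2 + (-4 + 2*Y) = -6 + 2*Y)
l(K, y) = -4 - 4*y (l(K, y) = (1 + y)*(-4) = -4 - 4*y)
F(O, S) = 17 - 74*O (F(O, S) = -4 + (-74*O + 21) = -4 + (21 - 74*O) = 17 - 74*O)
F(-95, P(-4))/l(-68, -95) = (17 - 74*(-95))/(-4 - 4*(-95)) = (17 + 7030)/(-4 + 380) = 7047/376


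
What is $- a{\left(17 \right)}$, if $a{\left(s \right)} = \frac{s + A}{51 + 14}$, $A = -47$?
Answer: $\frac{6}{13} \approx 0.46154$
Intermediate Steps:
$a{\left(s \right)} = - \frac{47}{65} + \frac{s}{65}$ ($a{\left(s \right)} = \frac{s - 47}{51 + 14} = \frac{-47 + s}{65} = \left(-47 + s\right) \frac{1}{65} = - \frac{47}{65} + \frac{s}{65}$)
$- a{\left(17 \right)} = - (- \frac{47}{65} + \frac{1}{65} \cdot 17) = - (- \frac{47}{65} + \frac{17}{65}) = \left(-1\right) \left(- \frac{6}{13}\right) = \frac{6}{13}$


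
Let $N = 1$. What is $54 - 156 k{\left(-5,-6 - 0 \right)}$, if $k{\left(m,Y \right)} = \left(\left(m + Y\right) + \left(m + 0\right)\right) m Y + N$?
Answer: $74778$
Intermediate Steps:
$k{\left(m,Y \right)} = 1 + Y m \left(Y + 2 m\right)$ ($k{\left(m,Y \right)} = \left(\left(m + Y\right) + \left(m + 0\right)\right) m Y + 1 = \left(\left(Y + m\right) + m\right) m Y + 1 = \left(Y + 2 m\right) m Y + 1 = m \left(Y + 2 m\right) Y + 1 = Y m \left(Y + 2 m\right) + 1 = 1 + Y m \left(Y + 2 m\right)$)
$54 - 156 k{\left(-5,-6 - 0 \right)} = 54 - 156 \left(1 - 5 \left(-6 - 0\right)^{2} + 2 \left(-6 - 0\right) \left(-5\right)^{2}\right) = 54 - 156 \left(1 - 5 \left(-6 + 0\right)^{2} + 2 \left(-6 + 0\right) 25\right) = 54 - 156 \left(1 - 5 \left(-6\right)^{2} + 2 \left(-6\right) 25\right) = 54 - 156 \left(1 - 180 - 300\right) = 54 - -74724 = 54 + 74724 = 74778$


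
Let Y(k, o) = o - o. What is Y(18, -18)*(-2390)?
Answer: 0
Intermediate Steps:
Y(k, o) = 0
Y(18, -18)*(-2390) = 0*(-2390) = 0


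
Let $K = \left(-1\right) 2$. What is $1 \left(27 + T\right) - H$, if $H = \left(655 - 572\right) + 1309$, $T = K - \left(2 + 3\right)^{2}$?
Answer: $-1392$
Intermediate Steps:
$K = -2$
$T = -27$ ($T = -2 - \left(2 + 3\right)^{2} = -2 - 5^{2} = -2 - 25 = -27$)
$H = 1392$ ($H = 83 + 1309 = 1392$)
$1 \left(27 + T\right) - H = 1 \left(27 - 27\right) - 1392 = 1 \cdot 0 - 1392 = 0 - 1392 = -1392$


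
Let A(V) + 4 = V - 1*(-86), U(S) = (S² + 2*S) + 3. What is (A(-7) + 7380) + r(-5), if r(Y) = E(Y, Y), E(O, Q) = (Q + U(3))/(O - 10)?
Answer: 111812/15 ≈ 7454.1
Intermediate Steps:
U(S) = 3 + S² + 2*S
A(V) = 82 + V (A(V) = -4 + (V - 1*(-86)) = -4 + (V + 86) = -4 + (86 + V) = 82 + V)
E(O, Q) = (18 + Q)/(-10 + O) (E(O, Q) = (Q + (3 + 3² + 2*3))/(O - 10) = (Q + (3 + 9 + 6))/(-10 + O) = (Q + 18)/(-10 + O) = (18 + Q)/(-10 + O))
r(Y) = (18 + Y)/(-10 + Y)
(A(-7) + 7380) + r(-5) = ((82 - 7) + 7380) + (18 - 5)/(-10 - 5) = (75 + 7380) + 13/(-15) = 7455 - 1/15*13 = 7455 - 13/15 = 111812/15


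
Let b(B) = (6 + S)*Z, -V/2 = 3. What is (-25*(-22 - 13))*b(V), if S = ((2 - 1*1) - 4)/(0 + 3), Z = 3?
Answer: 13125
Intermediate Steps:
V = -6 (V = -2*3 = -6)
S = -1 (S = ((2 - 1) - 4)/3 = (1 - 4)*(⅓) = -3*⅓ = -1)
b(B) = 15 (b(B) = (6 - 1)*3 = 5*3 = 15)
(-25*(-22 - 13))*b(V) = -25*(-22 - 13)*15 = -25*(-35)*15 = 875*15 = 13125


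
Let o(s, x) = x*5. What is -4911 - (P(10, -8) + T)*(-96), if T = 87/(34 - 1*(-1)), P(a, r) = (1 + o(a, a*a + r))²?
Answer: 713907027/35 ≈ 2.0397e+7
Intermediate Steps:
o(s, x) = 5*x
P(a, r) = (1 + 5*r + 5*a²)² (P(a, r) = (1 + 5*(a*a + r))² = (1 + 5*(a² + r))² = (1 + 5*(r + a²))² = (1 + (5*r + 5*a²))² = (1 + 5*r + 5*a²)²)
T = 87/35 (T = 87/(34 + 1) = 87/35 ≈ 2.4857)
-4911 - (P(10, -8) + T)*(-96) = -4911 - ((1 + 5*(-8) + 5*10²)² + 87/35)*(-96) = -4911 - ((1 - 40 + 5*100)² + 87/35)*(-96) = -4911 - ((1 - 40 + 500)² + 87/35)*(-96) = -4911 - (461² + 87/35)*(-96) = -4911 - (212521 + 87/35)*(-96) = -4911 - 7438322*(-96)/35 = -4911 - 1*(-714078912/35) = -4911 + 714078912/35 = 713907027/35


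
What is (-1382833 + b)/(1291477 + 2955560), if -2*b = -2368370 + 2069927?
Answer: -2467223/8494074 ≈ -0.29046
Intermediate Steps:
b = 298443/2 (b = -(-2368370 + 2069927)/2 = -1/2*(-298443) = 298443/2 ≈ 1.4922e+5)
(-1382833 + b)/(1291477 + 2955560) = (-1382833 + 298443/2)/(1291477 + 2955560) = -2467223/2/4247037 = -2467223/2*1/4247037 = -2467223/8494074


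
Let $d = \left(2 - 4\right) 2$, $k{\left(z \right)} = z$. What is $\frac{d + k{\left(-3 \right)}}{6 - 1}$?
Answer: $- \frac{7}{5} \approx -1.4$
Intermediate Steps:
$d = -4$ ($d = \left(-2\right) 2 = -4$)
$\frac{d + k{\left(-3 \right)}}{6 - 1} = \frac{-4 - 3}{6 - 1} = - \frac{7}{5}$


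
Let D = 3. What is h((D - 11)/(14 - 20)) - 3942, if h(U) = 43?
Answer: -3899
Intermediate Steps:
h((D - 11)/(14 - 20)) - 3942 = 43 - 3942 = -3899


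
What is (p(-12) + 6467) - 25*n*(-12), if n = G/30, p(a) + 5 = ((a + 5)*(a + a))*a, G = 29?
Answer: 4736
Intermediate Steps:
p(a) = -5 + 2*a²*(5 + a) (p(a) = -5 + ((a + 5)*(a + a))*a = -5 + ((5 + a)*(2*a))*a = -5 + (2*a*(5 + a))*a = -5 + 2*a²*(5 + a))
n = 29/30 ≈ 0.96667
(p(-12) + 6467) - 25*n*(-12) = ((-5 + 2*(-12)³ + 10*(-12)²) + 6467) - 25*29/30*(-12) = ((-5 + 2*(-1728) + 10*144) + 6467) - 145/6*(-12) = ((-5 - 3456 + 1440) + 6467) + 290 = (-2021 + 6467) + 290 = 4446 + 290 = 4736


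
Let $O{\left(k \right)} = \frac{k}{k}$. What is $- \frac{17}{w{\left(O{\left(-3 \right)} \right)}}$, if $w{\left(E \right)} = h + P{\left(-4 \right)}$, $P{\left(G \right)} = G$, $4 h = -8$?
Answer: $\frac{17}{6} \approx 2.8333$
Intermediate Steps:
$h = -2$ ($h = \frac{1}{4} \left(-8\right) = -2$)
$O{\left(k \right)} = 1$
$w{\left(E \right)} = -6$ ($w{\left(E \right)} = -2 - 4 = -6$)
$- \frac{17}{w{\left(O{\left(-3 \right)} \right)}} = - \frac{17}{-6} = \left(-17\right) \left(- \frac{1}{6}\right) = \frac{17}{6}$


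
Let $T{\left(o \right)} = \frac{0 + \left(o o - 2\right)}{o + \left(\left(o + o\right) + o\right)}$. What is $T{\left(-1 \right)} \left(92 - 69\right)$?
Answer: $\frac{23}{4} \approx 5.75$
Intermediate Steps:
$T{\left(o \right)} = \frac{-2 + o^{2}}{4 o}$ ($T{\left(o \right)} = \frac{0 + \left(o^{2} - 2\right)}{o + \left(2 o + o\right)} = \frac{0 + \left(-2 + o^{2}\right)}{o + 3 o} = \frac{-2 + o^{2}}{4 o}$)
$T{\left(-1 \right)} \left(92 - 69\right) = \frac{-2 + \left(-1\right)^{2}}{4 \left(-1\right)} \left(92 - 69\right) = \frac{1}{4} \left(-1\right) \left(-2 + 1\right) 23 = \frac{1}{4} \left(-1\right) \left(-1\right) 23 = \frac{1}{4} \cdot 23 = \frac{23}{4}$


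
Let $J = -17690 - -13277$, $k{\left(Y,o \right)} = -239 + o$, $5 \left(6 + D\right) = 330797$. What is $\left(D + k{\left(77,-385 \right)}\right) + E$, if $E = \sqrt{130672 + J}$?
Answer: $\frac{327647}{5} + \sqrt{126259} \approx 65885.0$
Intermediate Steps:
$D = \frac{330767}{5}$ ($D = -6 + \frac{1}{5} \cdot 330797 = -6 + \frac{330797}{5} = \frac{330767}{5} \approx 66153.0$)
$J = -4413$ ($J = -17690 + 13277 = -4413$)
$E = \sqrt{126259}$ ($E = \sqrt{130672 - 4413} = \sqrt{126259} \approx 355.33$)
$\left(D + k{\left(77,-385 \right)}\right) + E = \left(\frac{330767}{5} - 624\right) + \sqrt{126259} = \frac{327647}{5} + \sqrt{126259}$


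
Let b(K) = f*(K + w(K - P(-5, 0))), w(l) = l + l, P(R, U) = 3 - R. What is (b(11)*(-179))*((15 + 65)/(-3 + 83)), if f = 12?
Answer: -36516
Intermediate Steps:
w(l) = 2*l
b(K) = -192 + 36*K (b(K) = 12*(K + 2*(K - (3 - 1*(-5)))) = 12*(K + 2*(K - (3 + 5))) = 12*(K + 2*(K - 1*8)) = 12*(K + 2*(K - 8)) = 12*(K + 2*(-8 + K)) = 12*(K + (-16 + 2*K)) = 12*(-16 + 3*K) = -192 + 36*K)
(b(11)*(-179))*((15 + 65)/(-3 + 83)) = ((-192 + 36*11)*(-179))*((15 + 65)/(-3 + 83)) = ((-192 + 396)*(-179))*(80/80) = (204*(-179))*(80*(1/80)) = -36516*1 = -36516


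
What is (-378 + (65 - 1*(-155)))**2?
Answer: 24964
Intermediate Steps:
(-378 + (65 - 1*(-155)))**2 = (-378 + (65 + 155))**2 = (-378 + 220)**2 = (-158)**2 = 24964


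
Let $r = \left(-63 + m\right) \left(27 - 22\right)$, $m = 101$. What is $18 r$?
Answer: $3420$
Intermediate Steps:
$r = 190$ ($r = \left(-63 + 101\right) \left(27 - 22\right) = 38 \left(27 + \left(-151 + 129\right)\right) = 38 \left(27 - 22\right) = 38 \cdot 5 = 190$)
$18 r = 18 \cdot 190 = 3420$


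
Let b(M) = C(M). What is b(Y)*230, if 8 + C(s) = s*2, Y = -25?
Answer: -13340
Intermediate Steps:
C(s) = -8 + 2*s (C(s) = -8 + s*2 = -8 + 2*s)
b(M) = -8 + 2*M
b(Y)*230 = (-8 + 2*(-25))*230 = (-8 - 50)*230 = -58*230 = -13340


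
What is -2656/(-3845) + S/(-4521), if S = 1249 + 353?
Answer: 1949362/5794415 ≈ 0.33642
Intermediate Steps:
S = 1602
-2656/(-3845) + S/(-4521) = -2656/(-3845) + 1602/(-4521) = -2656*(-1/3845) + 1602*(-1/4521) = 2656/3845 - 534/1507 = 1949362/5794415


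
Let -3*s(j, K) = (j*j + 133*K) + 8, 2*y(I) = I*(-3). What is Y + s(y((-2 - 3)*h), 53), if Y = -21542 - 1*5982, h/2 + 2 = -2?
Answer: -93229/3 ≈ -31076.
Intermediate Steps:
h = -8 (h = -4 + 2*(-2) = -4 - 4 = -8)
y(I) = -3*I/2 (y(I) = (I*(-3))/2 = (-3*I)/2 = -3*I/2)
s(j, K) = -8/3 - 133*K/3 - j²/3 (s(j, K) = -((j*j + 133*K) + 8)/3 = -((j² + 133*K) + 8)/3 = -(8 + j² + 133*K)/3 = -8/3 - 133*K/3 - j²/3)
Y = -27524 (Y = -21542 - 5982 = -27524)
Y + s(y((-2 - 3)*h), 53) = -27524 + (-8/3 - 133/3*53 - 144*(-2 - 3)²/3) = -27524 + (-8/3 - 7049/3 - (-(-15)*(-8)/2)²/3) = -27524 + (-8/3 - 7049/3 - (-3/2*40)²/3) = -27524 + (-8/3 - 7049/3 - ⅓*(-60)²) = -27524 + (-8/3 - 7049/3 - ⅓*3600) = -27524 + (-8/3 - 7049/3 - 1200) = -27524 - 10657/3 = -93229/3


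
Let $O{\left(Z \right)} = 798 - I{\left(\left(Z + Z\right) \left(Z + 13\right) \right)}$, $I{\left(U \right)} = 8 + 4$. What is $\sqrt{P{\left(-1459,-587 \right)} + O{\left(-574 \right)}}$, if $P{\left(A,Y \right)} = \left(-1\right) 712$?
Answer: $\sqrt{74} \approx 8.6023$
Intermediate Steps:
$P{\left(A,Y \right)} = -712$
$I{\left(U \right)} = 12$
$O{\left(Z \right)} = 786$ ($O{\left(Z \right)} = 798 - 12 = 786$)
$\sqrt{P{\left(-1459,-587 \right)} + O{\left(-574 \right)}} = \sqrt{-712 + 786} = \sqrt{74}$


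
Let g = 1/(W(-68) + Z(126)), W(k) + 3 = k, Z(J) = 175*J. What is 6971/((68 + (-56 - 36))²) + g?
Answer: 153216185/12659904 ≈ 12.102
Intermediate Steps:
W(k) = -3 + k
g = 1/21979 (g = 1/((-3 - 68) + 175*126) = 1/(-71 + 22050) = 1/21979 ≈ 4.5498e-5)
6971/((68 + (-56 - 36))²) + g = 6971/((68 + (-56 - 36))²) + 1/21979 = 6971/((68 - 92)²) + 1/21979 = 6971/((-24)²) + 1/21979 = 6971/576 + 1/21979 = 153216185/12659904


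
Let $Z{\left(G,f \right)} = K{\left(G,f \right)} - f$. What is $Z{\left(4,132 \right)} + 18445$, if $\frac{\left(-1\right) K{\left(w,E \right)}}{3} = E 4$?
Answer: $16729$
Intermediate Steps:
$K{\left(w,E \right)} = - 12 E$ ($K{\left(w,E \right)} = - 3 E 4 = - 3 \cdot 4 E = - 12 E$)
$Z{\left(G,f \right)} = - 13 f$ ($Z{\left(G,f \right)} = - 12 f - f = - 13 f$)
$Z{\left(4,132 \right)} + 18445 = \left(-13\right) 132 + 18445 = -1716 + 18445 = 16729$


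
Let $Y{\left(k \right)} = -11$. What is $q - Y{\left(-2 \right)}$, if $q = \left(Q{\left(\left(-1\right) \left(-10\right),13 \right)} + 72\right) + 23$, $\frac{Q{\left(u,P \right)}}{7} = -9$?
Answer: $43$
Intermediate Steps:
$Q{\left(u,P \right)} = -63$ ($Q{\left(u,P \right)} = 7 \left(-9\right) = -63$)
$q = 32$ ($q = \left(-63 + 72\right) + 23 = 9 + 23 = 32$)
$q - Y{\left(-2 \right)} = 32 - -11 = 32 + 11 = 43$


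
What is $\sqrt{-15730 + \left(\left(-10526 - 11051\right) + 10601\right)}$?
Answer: $i \sqrt{26706} \approx 163.42 i$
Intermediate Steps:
$\sqrt{-15730 + \left(\left(-10526 - 11051\right) + 10601\right)} = \sqrt{-15730 + \left(-21577 + 10601\right)} = \sqrt{-15730 - 10976} = \sqrt{-26706} = i \sqrt{26706}$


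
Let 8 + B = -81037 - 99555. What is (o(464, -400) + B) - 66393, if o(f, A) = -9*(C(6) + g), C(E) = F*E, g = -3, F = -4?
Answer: -246750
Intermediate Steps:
C(E) = -4*E
o(f, A) = 243 (o(f, A) = -9*(-4*6 - 3) = -9*(-24 - 3) = -9*(-27) = 243)
B = -180600 (B = -8 + (-81037 - 99555) = -8 - 180592 = -180600)
(o(464, -400) + B) - 66393 = (243 - 180600) - 66393 = -180357 - 66393 = -246750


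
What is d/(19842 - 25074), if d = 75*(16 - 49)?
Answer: 825/1744 ≈ 0.47305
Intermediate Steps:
d = -2475 (d = 75*(-33) = -2475)
d/(19842 - 25074) = -2475/(19842 - 25074) = -2475/(-5232) = -2475*(-1/5232) = 825/1744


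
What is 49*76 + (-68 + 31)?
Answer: 3687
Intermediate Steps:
49*76 + (-68 + 31) = 3724 - 37 = 3687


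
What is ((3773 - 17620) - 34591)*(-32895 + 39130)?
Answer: -302010930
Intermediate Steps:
((3773 - 17620) - 34591)*(-32895 + 39130) = (-13847 - 34591)*6235 = -48438*6235 = -302010930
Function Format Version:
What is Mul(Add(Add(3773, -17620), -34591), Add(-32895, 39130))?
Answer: -302010930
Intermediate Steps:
Mul(Add(Add(3773, -17620), -34591), Add(-32895, 39130)) = Mul(Add(-13847, -34591), 6235) = Mul(-48438, 6235) = -302010930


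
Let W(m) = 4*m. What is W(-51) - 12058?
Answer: -12262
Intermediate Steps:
W(-51) - 12058 = 4*(-51) - 12058 = -204 - 12058 = -12262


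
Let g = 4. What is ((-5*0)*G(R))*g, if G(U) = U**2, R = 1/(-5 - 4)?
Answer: 0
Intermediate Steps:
R = -1/9 (R = 1/(-9) = -1/9 ≈ -0.11111)
((-5*0)*G(R))*g = ((-5*0)*(-1/9)**2)*4 = (0*(1/81))*4 = 0*4 = 0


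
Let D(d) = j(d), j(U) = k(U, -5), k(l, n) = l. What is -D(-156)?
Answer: 156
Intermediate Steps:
j(U) = U
D(d) = d
-D(-156) = -1*(-156) = 156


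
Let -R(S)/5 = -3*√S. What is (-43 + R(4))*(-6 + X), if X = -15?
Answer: 273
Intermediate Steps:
R(S) = 15*√S (R(S) = -(-15)*√S = 15*√S)
(-43 + R(4))*(-6 + X) = (-43 + 15*√4)*(-6 - 15) = (-43 + 15*2)*(-21) = (-43 + 30)*(-21) = -13*(-21) = 273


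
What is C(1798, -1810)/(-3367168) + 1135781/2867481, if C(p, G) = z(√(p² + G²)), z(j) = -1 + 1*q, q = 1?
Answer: 1135781/2867481 ≈ 0.39609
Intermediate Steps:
z(j) = 0 (z(j) = -1 + 1*1 = -1 + 1 = 0)
C(p, G) = 0
C(1798, -1810)/(-3367168) + 1135781/2867481 = 0/(-3367168) + 1135781/2867481 = 0*(-1/3367168) + 1135781*(1/2867481) = 0 + 1135781/2867481 = 1135781/2867481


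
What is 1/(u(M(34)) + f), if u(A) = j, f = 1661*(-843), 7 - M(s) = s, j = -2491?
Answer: -1/1402714 ≈ -7.1290e-7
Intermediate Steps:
M(s) = 7 - s
f = -1400223
u(A) = -2491
1/(u(M(34)) + f) = 1/(-2491 - 1400223) = 1/(-1402714) = -1/1402714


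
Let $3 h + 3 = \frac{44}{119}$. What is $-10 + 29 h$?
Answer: $- \frac{12647}{357} \approx -35.426$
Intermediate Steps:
$h = - \frac{313}{357}$ ($h = -1 + \frac{44 \cdot \frac{1}{119}}{3} = -1 + \frac{1}{3} \cdot \frac{44}{119} = -1 + \frac{44}{357} = - \frac{313}{357} \approx -0.87675$)
$-10 + 29 h = -10 + 29 \left(- \frac{313}{357}\right) = -10 - \frac{9077}{357} = - \frac{12647}{357}$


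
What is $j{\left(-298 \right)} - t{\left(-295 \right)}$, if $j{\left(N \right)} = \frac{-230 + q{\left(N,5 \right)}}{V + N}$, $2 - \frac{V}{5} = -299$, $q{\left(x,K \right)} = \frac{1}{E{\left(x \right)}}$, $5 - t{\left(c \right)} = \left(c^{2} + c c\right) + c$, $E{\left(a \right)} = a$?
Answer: $\frac{62495373959}{359686} \approx 1.7375 \cdot 10^{5}$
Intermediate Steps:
$t{\left(c \right)} = 5 - c - 2 c^{2}$ ($t{\left(c \right)} = 5 - \left(\left(c^{2} + c c\right) + c\right) = 5 - \left(\left(c^{2} + c^{2}\right) + c\right) = 5 - \left(2 c^{2} + c\right) = 5 - \left(c + 2 c^{2}\right) = 5 - c - 2 c^{2}$)
$q{\left(x,K \right)} = \frac{1}{x}$
$V = 1505$ ($V = 10 - -1495 = 10 + 1495 = 1505$)
$j{\left(N \right)} = \frac{-230 + \frac{1}{N}}{1505 + N}$
$j{\left(-298 \right)} - t{\left(-295 \right)} = \frac{1 - -68540}{\left(-298\right) \left(1505 - 298\right)} - \left(5 - -295 - 2 \left(-295\right)^{2}\right) = - \frac{1 + 68540}{298 \cdot 1207} - \left(5 + 295 - 174050\right) = \left(- \frac{1}{298}\right) \frac{1}{1207} \cdot 68541 - \left(5 + 295 - 174050\right) = - \frac{68541}{359686} - -173750 = - \frac{68541}{359686} + 173750 = \frac{62495373959}{359686}$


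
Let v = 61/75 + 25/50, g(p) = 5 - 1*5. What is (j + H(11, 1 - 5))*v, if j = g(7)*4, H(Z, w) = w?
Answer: -394/75 ≈ -5.2533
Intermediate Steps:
g(p) = 0 (g(p) = 5 - 5 = 0)
j = 0 (j = 0*4 = 0)
v = 197/150 (v = 61*(1/75) + 25*(1/50) = 61/75 + ½ = 197/150 ≈ 1.3133)
(j + H(11, 1 - 5))*v = (0 + (1 - 5))*(197/150) = (0 - 4)*(197/150) = -4*197/150 = -394/75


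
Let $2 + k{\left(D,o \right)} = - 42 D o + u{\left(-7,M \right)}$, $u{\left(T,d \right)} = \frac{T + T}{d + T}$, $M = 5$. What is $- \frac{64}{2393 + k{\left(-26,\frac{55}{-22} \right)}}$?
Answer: $\frac{16}{83} \approx 0.19277$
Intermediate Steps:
$u{\left(T,d \right)} = \frac{2 T}{T + d}$
$k{\left(D,o \right)} = 5 - 42 D o$ ($k{\left(D,o \right)} = -2 + \left(- 42 D o + 2 \left(-7\right) \frac{1}{-7 + 5}\right) = -2 - \left(-7 + 42 D o\right) = 5 - 42 D o$)
$- \frac{64}{2393 + k{\left(-26,\frac{55}{-22} \right)}} = - \frac{64}{2393 + \left(5 - - 1092 \frac{55}{-22}\right)} = - \frac{64}{2393 + \left(5 - - 1092 \cdot 55 \left(- \frac{1}{22}\right)\right)} = - \frac{64}{2393 + \left(5 - \left(-1092\right) \left(- \frac{5}{2}\right)\right)} = - \frac{64}{2393 + \left(5 - 2730\right)} = - \frac{64}{2393 - 2725} = - \frac{64}{-332} = \left(-64\right) \left(- \frac{1}{332}\right) = \frac{16}{83}$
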